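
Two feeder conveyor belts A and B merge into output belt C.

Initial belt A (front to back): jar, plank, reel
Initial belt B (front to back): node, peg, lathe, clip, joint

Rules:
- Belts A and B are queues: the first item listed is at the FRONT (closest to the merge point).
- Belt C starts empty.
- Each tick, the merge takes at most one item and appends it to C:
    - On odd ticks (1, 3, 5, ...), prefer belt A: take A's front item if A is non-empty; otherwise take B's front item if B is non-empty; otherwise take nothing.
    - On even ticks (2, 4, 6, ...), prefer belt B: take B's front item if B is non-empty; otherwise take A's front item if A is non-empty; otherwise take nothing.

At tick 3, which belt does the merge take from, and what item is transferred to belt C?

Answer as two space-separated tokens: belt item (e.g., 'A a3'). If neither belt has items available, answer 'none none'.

Tick 1: prefer A, take jar from A; A=[plank,reel] B=[node,peg,lathe,clip,joint] C=[jar]
Tick 2: prefer B, take node from B; A=[plank,reel] B=[peg,lathe,clip,joint] C=[jar,node]
Tick 3: prefer A, take plank from A; A=[reel] B=[peg,lathe,clip,joint] C=[jar,node,plank]

Answer: A plank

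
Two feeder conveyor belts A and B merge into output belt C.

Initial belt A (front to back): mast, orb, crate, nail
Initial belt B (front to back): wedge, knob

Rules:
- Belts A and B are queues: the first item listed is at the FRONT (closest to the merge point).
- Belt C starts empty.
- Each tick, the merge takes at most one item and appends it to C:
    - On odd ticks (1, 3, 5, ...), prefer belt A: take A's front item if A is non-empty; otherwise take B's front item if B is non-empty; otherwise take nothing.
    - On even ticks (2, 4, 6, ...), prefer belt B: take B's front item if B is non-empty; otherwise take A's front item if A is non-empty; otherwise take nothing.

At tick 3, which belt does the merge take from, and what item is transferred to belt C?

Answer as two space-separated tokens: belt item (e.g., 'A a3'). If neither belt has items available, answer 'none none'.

Answer: A orb

Derivation:
Tick 1: prefer A, take mast from A; A=[orb,crate,nail] B=[wedge,knob] C=[mast]
Tick 2: prefer B, take wedge from B; A=[orb,crate,nail] B=[knob] C=[mast,wedge]
Tick 3: prefer A, take orb from A; A=[crate,nail] B=[knob] C=[mast,wedge,orb]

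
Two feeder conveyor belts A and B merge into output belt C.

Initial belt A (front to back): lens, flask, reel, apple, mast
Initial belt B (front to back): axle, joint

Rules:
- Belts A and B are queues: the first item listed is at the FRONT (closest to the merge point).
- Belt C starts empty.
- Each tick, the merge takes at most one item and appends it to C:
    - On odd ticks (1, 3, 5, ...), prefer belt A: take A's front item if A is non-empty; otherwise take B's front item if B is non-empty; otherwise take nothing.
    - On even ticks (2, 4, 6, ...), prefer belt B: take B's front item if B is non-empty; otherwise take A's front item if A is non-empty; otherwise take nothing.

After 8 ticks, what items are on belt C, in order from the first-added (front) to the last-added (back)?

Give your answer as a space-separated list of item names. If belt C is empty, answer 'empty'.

Answer: lens axle flask joint reel apple mast

Derivation:
Tick 1: prefer A, take lens from A; A=[flask,reel,apple,mast] B=[axle,joint] C=[lens]
Tick 2: prefer B, take axle from B; A=[flask,reel,apple,mast] B=[joint] C=[lens,axle]
Tick 3: prefer A, take flask from A; A=[reel,apple,mast] B=[joint] C=[lens,axle,flask]
Tick 4: prefer B, take joint from B; A=[reel,apple,mast] B=[-] C=[lens,axle,flask,joint]
Tick 5: prefer A, take reel from A; A=[apple,mast] B=[-] C=[lens,axle,flask,joint,reel]
Tick 6: prefer B, take apple from A; A=[mast] B=[-] C=[lens,axle,flask,joint,reel,apple]
Tick 7: prefer A, take mast from A; A=[-] B=[-] C=[lens,axle,flask,joint,reel,apple,mast]
Tick 8: prefer B, both empty, nothing taken; A=[-] B=[-] C=[lens,axle,flask,joint,reel,apple,mast]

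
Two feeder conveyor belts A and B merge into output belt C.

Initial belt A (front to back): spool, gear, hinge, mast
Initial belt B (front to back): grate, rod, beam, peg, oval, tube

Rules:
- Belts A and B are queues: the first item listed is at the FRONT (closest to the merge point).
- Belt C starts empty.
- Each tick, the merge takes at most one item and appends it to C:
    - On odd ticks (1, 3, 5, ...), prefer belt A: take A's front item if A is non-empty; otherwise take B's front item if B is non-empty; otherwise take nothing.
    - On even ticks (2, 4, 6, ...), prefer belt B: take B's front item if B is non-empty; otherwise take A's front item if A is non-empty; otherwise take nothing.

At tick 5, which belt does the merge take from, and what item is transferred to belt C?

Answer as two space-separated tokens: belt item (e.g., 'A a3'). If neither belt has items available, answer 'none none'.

Tick 1: prefer A, take spool from A; A=[gear,hinge,mast] B=[grate,rod,beam,peg,oval,tube] C=[spool]
Tick 2: prefer B, take grate from B; A=[gear,hinge,mast] B=[rod,beam,peg,oval,tube] C=[spool,grate]
Tick 3: prefer A, take gear from A; A=[hinge,mast] B=[rod,beam,peg,oval,tube] C=[spool,grate,gear]
Tick 4: prefer B, take rod from B; A=[hinge,mast] B=[beam,peg,oval,tube] C=[spool,grate,gear,rod]
Tick 5: prefer A, take hinge from A; A=[mast] B=[beam,peg,oval,tube] C=[spool,grate,gear,rod,hinge]

Answer: A hinge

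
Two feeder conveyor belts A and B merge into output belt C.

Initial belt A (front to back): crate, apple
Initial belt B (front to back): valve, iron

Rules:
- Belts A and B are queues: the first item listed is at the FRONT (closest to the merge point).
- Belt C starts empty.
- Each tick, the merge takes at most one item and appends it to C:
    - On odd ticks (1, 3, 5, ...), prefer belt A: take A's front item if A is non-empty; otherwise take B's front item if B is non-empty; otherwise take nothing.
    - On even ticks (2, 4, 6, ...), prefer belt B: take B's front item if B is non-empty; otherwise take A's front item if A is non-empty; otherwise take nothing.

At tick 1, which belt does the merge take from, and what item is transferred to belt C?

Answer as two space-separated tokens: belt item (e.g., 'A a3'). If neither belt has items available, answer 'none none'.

Answer: A crate

Derivation:
Tick 1: prefer A, take crate from A; A=[apple] B=[valve,iron] C=[crate]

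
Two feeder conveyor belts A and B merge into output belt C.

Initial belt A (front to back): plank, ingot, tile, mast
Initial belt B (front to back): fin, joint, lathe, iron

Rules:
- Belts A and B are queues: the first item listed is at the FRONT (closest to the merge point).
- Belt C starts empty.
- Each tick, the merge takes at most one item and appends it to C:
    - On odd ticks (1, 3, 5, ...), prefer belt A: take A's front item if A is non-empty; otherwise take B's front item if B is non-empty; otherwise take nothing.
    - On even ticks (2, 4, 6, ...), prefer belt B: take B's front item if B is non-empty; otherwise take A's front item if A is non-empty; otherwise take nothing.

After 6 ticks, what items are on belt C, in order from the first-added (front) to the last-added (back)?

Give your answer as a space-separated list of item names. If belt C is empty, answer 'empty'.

Answer: plank fin ingot joint tile lathe

Derivation:
Tick 1: prefer A, take plank from A; A=[ingot,tile,mast] B=[fin,joint,lathe,iron] C=[plank]
Tick 2: prefer B, take fin from B; A=[ingot,tile,mast] B=[joint,lathe,iron] C=[plank,fin]
Tick 3: prefer A, take ingot from A; A=[tile,mast] B=[joint,lathe,iron] C=[plank,fin,ingot]
Tick 4: prefer B, take joint from B; A=[tile,mast] B=[lathe,iron] C=[plank,fin,ingot,joint]
Tick 5: prefer A, take tile from A; A=[mast] B=[lathe,iron] C=[plank,fin,ingot,joint,tile]
Tick 6: prefer B, take lathe from B; A=[mast] B=[iron] C=[plank,fin,ingot,joint,tile,lathe]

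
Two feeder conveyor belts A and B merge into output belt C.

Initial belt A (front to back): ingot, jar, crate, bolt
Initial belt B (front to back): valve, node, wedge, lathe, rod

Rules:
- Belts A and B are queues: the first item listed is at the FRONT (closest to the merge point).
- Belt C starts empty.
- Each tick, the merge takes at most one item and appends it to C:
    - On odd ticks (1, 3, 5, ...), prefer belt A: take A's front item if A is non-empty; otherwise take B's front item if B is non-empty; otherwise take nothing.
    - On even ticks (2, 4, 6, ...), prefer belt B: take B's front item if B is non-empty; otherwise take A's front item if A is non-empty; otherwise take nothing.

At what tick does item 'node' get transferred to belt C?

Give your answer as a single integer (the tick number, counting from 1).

Tick 1: prefer A, take ingot from A; A=[jar,crate,bolt] B=[valve,node,wedge,lathe,rod] C=[ingot]
Tick 2: prefer B, take valve from B; A=[jar,crate,bolt] B=[node,wedge,lathe,rod] C=[ingot,valve]
Tick 3: prefer A, take jar from A; A=[crate,bolt] B=[node,wedge,lathe,rod] C=[ingot,valve,jar]
Tick 4: prefer B, take node from B; A=[crate,bolt] B=[wedge,lathe,rod] C=[ingot,valve,jar,node]

Answer: 4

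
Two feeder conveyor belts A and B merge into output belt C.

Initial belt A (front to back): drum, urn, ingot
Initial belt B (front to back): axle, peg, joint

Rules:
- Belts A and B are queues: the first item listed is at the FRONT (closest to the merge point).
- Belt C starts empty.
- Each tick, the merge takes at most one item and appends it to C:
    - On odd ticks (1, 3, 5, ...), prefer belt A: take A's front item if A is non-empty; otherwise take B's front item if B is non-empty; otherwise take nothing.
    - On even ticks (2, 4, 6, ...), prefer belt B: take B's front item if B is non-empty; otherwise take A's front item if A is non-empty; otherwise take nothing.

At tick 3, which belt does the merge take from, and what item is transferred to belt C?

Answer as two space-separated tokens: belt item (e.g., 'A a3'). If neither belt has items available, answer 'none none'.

Tick 1: prefer A, take drum from A; A=[urn,ingot] B=[axle,peg,joint] C=[drum]
Tick 2: prefer B, take axle from B; A=[urn,ingot] B=[peg,joint] C=[drum,axle]
Tick 3: prefer A, take urn from A; A=[ingot] B=[peg,joint] C=[drum,axle,urn]

Answer: A urn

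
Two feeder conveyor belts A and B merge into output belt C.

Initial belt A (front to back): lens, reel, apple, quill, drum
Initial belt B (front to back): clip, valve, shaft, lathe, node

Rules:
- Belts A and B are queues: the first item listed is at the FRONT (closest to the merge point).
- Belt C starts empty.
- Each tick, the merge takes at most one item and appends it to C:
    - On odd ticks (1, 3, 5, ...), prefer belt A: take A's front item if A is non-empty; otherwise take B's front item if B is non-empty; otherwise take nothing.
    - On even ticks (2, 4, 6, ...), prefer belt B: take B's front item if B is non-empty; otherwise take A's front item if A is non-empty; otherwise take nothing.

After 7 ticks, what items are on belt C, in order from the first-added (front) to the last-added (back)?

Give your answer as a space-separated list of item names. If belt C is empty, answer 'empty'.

Tick 1: prefer A, take lens from A; A=[reel,apple,quill,drum] B=[clip,valve,shaft,lathe,node] C=[lens]
Tick 2: prefer B, take clip from B; A=[reel,apple,quill,drum] B=[valve,shaft,lathe,node] C=[lens,clip]
Tick 3: prefer A, take reel from A; A=[apple,quill,drum] B=[valve,shaft,lathe,node] C=[lens,clip,reel]
Tick 4: prefer B, take valve from B; A=[apple,quill,drum] B=[shaft,lathe,node] C=[lens,clip,reel,valve]
Tick 5: prefer A, take apple from A; A=[quill,drum] B=[shaft,lathe,node] C=[lens,clip,reel,valve,apple]
Tick 6: prefer B, take shaft from B; A=[quill,drum] B=[lathe,node] C=[lens,clip,reel,valve,apple,shaft]
Tick 7: prefer A, take quill from A; A=[drum] B=[lathe,node] C=[lens,clip,reel,valve,apple,shaft,quill]

Answer: lens clip reel valve apple shaft quill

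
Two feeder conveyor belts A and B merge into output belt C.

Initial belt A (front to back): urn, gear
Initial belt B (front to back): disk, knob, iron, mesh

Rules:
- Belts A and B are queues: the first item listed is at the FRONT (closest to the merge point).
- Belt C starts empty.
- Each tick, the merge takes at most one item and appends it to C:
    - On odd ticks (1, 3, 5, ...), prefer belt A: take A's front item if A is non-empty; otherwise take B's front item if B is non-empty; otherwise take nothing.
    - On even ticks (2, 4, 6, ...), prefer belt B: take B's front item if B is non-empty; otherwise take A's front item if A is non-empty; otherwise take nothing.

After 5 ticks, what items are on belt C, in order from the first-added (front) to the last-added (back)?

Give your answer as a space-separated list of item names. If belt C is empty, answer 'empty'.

Tick 1: prefer A, take urn from A; A=[gear] B=[disk,knob,iron,mesh] C=[urn]
Tick 2: prefer B, take disk from B; A=[gear] B=[knob,iron,mesh] C=[urn,disk]
Tick 3: prefer A, take gear from A; A=[-] B=[knob,iron,mesh] C=[urn,disk,gear]
Tick 4: prefer B, take knob from B; A=[-] B=[iron,mesh] C=[urn,disk,gear,knob]
Tick 5: prefer A, take iron from B; A=[-] B=[mesh] C=[urn,disk,gear,knob,iron]

Answer: urn disk gear knob iron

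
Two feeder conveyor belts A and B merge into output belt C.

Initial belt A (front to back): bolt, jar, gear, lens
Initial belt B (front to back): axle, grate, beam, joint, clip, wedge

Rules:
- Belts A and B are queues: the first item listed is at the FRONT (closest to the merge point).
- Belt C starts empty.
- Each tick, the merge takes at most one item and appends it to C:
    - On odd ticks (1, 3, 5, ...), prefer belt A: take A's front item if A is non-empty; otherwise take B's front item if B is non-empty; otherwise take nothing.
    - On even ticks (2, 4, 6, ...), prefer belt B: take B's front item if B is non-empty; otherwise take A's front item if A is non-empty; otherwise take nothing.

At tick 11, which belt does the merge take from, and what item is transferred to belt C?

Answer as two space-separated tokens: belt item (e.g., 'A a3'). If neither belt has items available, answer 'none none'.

Answer: none none

Derivation:
Tick 1: prefer A, take bolt from A; A=[jar,gear,lens] B=[axle,grate,beam,joint,clip,wedge] C=[bolt]
Tick 2: prefer B, take axle from B; A=[jar,gear,lens] B=[grate,beam,joint,clip,wedge] C=[bolt,axle]
Tick 3: prefer A, take jar from A; A=[gear,lens] B=[grate,beam,joint,clip,wedge] C=[bolt,axle,jar]
Tick 4: prefer B, take grate from B; A=[gear,lens] B=[beam,joint,clip,wedge] C=[bolt,axle,jar,grate]
Tick 5: prefer A, take gear from A; A=[lens] B=[beam,joint,clip,wedge] C=[bolt,axle,jar,grate,gear]
Tick 6: prefer B, take beam from B; A=[lens] B=[joint,clip,wedge] C=[bolt,axle,jar,grate,gear,beam]
Tick 7: prefer A, take lens from A; A=[-] B=[joint,clip,wedge] C=[bolt,axle,jar,grate,gear,beam,lens]
Tick 8: prefer B, take joint from B; A=[-] B=[clip,wedge] C=[bolt,axle,jar,grate,gear,beam,lens,joint]
Tick 9: prefer A, take clip from B; A=[-] B=[wedge] C=[bolt,axle,jar,grate,gear,beam,lens,joint,clip]
Tick 10: prefer B, take wedge from B; A=[-] B=[-] C=[bolt,axle,jar,grate,gear,beam,lens,joint,clip,wedge]
Tick 11: prefer A, both empty, nothing taken; A=[-] B=[-] C=[bolt,axle,jar,grate,gear,beam,lens,joint,clip,wedge]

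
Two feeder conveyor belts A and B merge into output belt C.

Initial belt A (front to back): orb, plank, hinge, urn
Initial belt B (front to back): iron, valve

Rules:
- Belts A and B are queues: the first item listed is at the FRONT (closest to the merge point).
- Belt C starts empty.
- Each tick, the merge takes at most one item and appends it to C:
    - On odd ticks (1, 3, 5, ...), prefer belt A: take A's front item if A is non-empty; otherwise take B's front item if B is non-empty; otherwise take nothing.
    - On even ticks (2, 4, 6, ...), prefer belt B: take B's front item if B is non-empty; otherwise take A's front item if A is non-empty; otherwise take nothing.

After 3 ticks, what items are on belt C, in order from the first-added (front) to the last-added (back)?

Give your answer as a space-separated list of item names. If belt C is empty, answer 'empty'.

Tick 1: prefer A, take orb from A; A=[plank,hinge,urn] B=[iron,valve] C=[orb]
Tick 2: prefer B, take iron from B; A=[plank,hinge,urn] B=[valve] C=[orb,iron]
Tick 3: prefer A, take plank from A; A=[hinge,urn] B=[valve] C=[orb,iron,plank]

Answer: orb iron plank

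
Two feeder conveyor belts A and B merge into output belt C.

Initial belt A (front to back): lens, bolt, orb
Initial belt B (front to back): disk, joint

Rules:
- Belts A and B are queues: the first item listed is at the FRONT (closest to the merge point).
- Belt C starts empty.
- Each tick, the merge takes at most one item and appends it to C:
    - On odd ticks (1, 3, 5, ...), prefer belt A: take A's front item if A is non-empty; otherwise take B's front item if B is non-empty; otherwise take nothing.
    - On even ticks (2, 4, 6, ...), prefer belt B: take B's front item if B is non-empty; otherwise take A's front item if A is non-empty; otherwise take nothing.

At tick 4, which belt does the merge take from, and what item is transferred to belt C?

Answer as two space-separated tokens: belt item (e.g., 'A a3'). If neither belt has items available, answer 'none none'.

Answer: B joint

Derivation:
Tick 1: prefer A, take lens from A; A=[bolt,orb] B=[disk,joint] C=[lens]
Tick 2: prefer B, take disk from B; A=[bolt,orb] B=[joint] C=[lens,disk]
Tick 3: prefer A, take bolt from A; A=[orb] B=[joint] C=[lens,disk,bolt]
Tick 4: prefer B, take joint from B; A=[orb] B=[-] C=[lens,disk,bolt,joint]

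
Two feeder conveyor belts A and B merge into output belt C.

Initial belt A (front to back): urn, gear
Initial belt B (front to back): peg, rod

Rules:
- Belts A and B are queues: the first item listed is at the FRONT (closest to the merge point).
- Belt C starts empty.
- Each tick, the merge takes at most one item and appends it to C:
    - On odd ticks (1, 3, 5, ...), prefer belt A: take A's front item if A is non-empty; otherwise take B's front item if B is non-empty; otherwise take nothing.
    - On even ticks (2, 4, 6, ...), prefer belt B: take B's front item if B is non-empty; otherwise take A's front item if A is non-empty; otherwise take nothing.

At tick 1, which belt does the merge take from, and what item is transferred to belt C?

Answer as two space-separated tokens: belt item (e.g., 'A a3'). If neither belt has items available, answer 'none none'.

Answer: A urn

Derivation:
Tick 1: prefer A, take urn from A; A=[gear] B=[peg,rod] C=[urn]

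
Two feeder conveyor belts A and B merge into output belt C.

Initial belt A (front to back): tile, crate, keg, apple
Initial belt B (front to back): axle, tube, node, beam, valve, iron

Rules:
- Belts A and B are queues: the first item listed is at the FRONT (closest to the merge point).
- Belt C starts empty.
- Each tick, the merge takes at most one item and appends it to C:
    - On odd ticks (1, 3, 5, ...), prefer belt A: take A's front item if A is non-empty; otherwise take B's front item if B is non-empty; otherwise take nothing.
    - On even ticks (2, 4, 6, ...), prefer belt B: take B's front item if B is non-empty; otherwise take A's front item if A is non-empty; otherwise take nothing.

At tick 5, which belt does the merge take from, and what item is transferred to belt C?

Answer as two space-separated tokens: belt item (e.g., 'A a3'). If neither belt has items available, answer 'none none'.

Tick 1: prefer A, take tile from A; A=[crate,keg,apple] B=[axle,tube,node,beam,valve,iron] C=[tile]
Tick 2: prefer B, take axle from B; A=[crate,keg,apple] B=[tube,node,beam,valve,iron] C=[tile,axle]
Tick 3: prefer A, take crate from A; A=[keg,apple] B=[tube,node,beam,valve,iron] C=[tile,axle,crate]
Tick 4: prefer B, take tube from B; A=[keg,apple] B=[node,beam,valve,iron] C=[tile,axle,crate,tube]
Tick 5: prefer A, take keg from A; A=[apple] B=[node,beam,valve,iron] C=[tile,axle,crate,tube,keg]

Answer: A keg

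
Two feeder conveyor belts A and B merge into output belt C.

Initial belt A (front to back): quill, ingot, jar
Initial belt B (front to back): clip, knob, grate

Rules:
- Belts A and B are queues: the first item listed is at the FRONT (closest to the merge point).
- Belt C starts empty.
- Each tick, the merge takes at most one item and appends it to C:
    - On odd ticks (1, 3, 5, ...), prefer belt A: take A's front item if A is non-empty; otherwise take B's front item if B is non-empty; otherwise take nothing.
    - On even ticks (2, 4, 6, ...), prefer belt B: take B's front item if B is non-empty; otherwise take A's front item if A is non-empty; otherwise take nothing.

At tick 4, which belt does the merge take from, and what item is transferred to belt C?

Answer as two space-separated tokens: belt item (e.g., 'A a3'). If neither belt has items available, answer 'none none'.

Answer: B knob

Derivation:
Tick 1: prefer A, take quill from A; A=[ingot,jar] B=[clip,knob,grate] C=[quill]
Tick 2: prefer B, take clip from B; A=[ingot,jar] B=[knob,grate] C=[quill,clip]
Tick 3: prefer A, take ingot from A; A=[jar] B=[knob,grate] C=[quill,clip,ingot]
Tick 4: prefer B, take knob from B; A=[jar] B=[grate] C=[quill,clip,ingot,knob]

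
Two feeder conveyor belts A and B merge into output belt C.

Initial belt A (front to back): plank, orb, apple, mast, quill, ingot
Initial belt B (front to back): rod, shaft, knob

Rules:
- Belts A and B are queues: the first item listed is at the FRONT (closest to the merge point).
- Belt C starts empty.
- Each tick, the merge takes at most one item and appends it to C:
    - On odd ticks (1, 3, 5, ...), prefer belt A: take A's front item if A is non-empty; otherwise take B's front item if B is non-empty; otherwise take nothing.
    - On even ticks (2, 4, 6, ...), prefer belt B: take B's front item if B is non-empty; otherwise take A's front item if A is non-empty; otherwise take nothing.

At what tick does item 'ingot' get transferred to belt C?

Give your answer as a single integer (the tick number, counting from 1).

Answer: 9

Derivation:
Tick 1: prefer A, take plank from A; A=[orb,apple,mast,quill,ingot] B=[rod,shaft,knob] C=[plank]
Tick 2: prefer B, take rod from B; A=[orb,apple,mast,quill,ingot] B=[shaft,knob] C=[plank,rod]
Tick 3: prefer A, take orb from A; A=[apple,mast,quill,ingot] B=[shaft,knob] C=[plank,rod,orb]
Tick 4: prefer B, take shaft from B; A=[apple,mast,quill,ingot] B=[knob] C=[plank,rod,orb,shaft]
Tick 5: prefer A, take apple from A; A=[mast,quill,ingot] B=[knob] C=[plank,rod,orb,shaft,apple]
Tick 6: prefer B, take knob from B; A=[mast,quill,ingot] B=[-] C=[plank,rod,orb,shaft,apple,knob]
Tick 7: prefer A, take mast from A; A=[quill,ingot] B=[-] C=[plank,rod,orb,shaft,apple,knob,mast]
Tick 8: prefer B, take quill from A; A=[ingot] B=[-] C=[plank,rod,orb,shaft,apple,knob,mast,quill]
Tick 9: prefer A, take ingot from A; A=[-] B=[-] C=[plank,rod,orb,shaft,apple,knob,mast,quill,ingot]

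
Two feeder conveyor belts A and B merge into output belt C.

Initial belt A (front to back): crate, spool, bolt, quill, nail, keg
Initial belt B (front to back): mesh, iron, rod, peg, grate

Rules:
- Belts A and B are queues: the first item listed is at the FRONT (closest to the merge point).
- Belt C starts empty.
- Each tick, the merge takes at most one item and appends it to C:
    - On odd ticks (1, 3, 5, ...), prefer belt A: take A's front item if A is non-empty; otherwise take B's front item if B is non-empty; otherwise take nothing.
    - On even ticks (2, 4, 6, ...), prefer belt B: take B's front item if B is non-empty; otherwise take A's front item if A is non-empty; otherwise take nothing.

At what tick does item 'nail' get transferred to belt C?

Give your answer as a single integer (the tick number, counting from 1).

Tick 1: prefer A, take crate from A; A=[spool,bolt,quill,nail,keg] B=[mesh,iron,rod,peg,grate] C=[crate]
Tick 2: prefer B, take mesh from B; A=[spool,bolt,quill,nail,keg] B=[iron,rod,peg,grate] C=[crate,mesh]
Tick 3: prefer A, take spool from A; A=[bolt,quill,nail,keg] B=[iron,rod,peg,grate] C=[crate,mesh,spool]
Tick 4: prefer B, take iron from B; A=[bolt,quill,nail,keg] B=[rod,peg,grate] C=[crate,mesh,spool,iron]
Tick 5: prefer A, take bolt from A; A=[quill,nail,keg] B=[rod,peg,grate] C=[crate,mesh,spool,iron,bolt]
Tick 6: prefer B, take rod from B; A=[quill,nail,keg] B=[peg,grate] C=[crate,mesh,spool,iron,bolt,rod]
Tick 7: prefer A, take quill from A; A=[nail,keg] B=[peg,grate] C=[crate,mesh,spool,iron,bolt,rod,quill]
Tick 8: prefer B, take peg from B; A=[nail,keg] B=[grate] C=[crate,mesh,spool,iron,bolt,rod,quill,peg]
Tick 9: prefer A, take nail from A; A=[keg] B=[grate] C=[crate,mesh,spool,iron,bolt,rod,quill,peg,nail]

Answer: 9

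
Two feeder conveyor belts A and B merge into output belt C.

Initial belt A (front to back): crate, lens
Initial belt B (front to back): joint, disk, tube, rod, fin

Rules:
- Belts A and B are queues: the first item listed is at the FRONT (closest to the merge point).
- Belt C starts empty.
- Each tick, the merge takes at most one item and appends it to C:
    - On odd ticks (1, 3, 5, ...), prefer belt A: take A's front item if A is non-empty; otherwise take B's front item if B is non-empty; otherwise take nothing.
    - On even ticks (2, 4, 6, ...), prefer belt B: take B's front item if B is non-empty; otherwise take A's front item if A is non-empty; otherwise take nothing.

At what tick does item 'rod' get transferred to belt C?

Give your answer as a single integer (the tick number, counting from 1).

Answer: 6

Derivation:
Tick 1: prefer A, take crate from A; A=[lens] B=[joint,disk,tube,rod,fin] C=[crate]
Tick 2: prefer B, take joint from B; A=[lens] B=[disk,tube,rod,fin] C=[crate,joint]
Tick 3: prefer A, take lens from A; A=[-] B=[disk,tube,rod,fin] C=[crate,joint,lens]
Tick 4: prefer B, take disk from B; A=[-] B=[tube,rod,fin] C=[crate,joint,lens,disk]
Tick 5: prefer A, take tube from B; A=[-] B=[rod,fin] C=[crate,joint,lens,disk,tube]
Tick 6: prefer B, take rod from B; A=[-] B=[fin] C=[crate,joint,lens,disk,tube,rod]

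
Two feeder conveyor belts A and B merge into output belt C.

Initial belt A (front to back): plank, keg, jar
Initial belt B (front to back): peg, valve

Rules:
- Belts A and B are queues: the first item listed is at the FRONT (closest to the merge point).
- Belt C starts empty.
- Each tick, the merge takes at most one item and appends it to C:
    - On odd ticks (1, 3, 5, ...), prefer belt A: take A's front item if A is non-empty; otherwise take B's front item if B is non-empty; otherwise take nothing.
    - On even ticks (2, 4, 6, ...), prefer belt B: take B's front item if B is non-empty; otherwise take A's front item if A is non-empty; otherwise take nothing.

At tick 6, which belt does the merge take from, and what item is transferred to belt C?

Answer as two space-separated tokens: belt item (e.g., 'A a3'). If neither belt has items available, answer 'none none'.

Answer: none none

Derivation:
Tick 1: prefer A, take plank from A; A=[keg,jar] B=[peg,valve] C=[plank]
Tick 2: prefer B, take peg from B; A=[keg,jar] B=[valve] C=[plank,peg]
Tick 3: prefer A, take keg from A; A=[jar] B=[valve] C=[plank,peg,keg]
Tick 4: prefer B, take valve from B; A=[jar] B=[-] C=[plank,peg,keg,valve]
Tick 5: prefer A, take jar from A; A=[-] B=[-] C=[plank,peg,keg,valve,jar]
Tick 6: prefer B, both empty, nothing taken; A=[-] B=[-] C=[plank,peg,keg,valve,jar]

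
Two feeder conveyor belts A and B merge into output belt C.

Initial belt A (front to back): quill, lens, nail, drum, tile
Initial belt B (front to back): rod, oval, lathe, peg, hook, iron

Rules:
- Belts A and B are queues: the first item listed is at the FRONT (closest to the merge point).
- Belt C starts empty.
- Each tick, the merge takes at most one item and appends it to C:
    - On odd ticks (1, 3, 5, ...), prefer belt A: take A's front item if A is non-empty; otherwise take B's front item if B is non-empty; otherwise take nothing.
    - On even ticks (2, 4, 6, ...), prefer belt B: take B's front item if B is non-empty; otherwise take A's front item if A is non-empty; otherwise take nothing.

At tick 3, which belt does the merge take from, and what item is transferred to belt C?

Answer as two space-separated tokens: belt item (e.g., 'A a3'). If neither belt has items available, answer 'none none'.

Answer: A lens

Derivation:
Tick 1: prefer A, take quill from A; A=[lens,nail,drum,tile] B=[rod,oval,lathe,peg,hook,iron] C=[quill]
Tick 2: prefer B, take rod from B; A=[lens,nail,drum,tile] B=[oval,lathe,peg,hook,iron] C=[quill,rod]
Tick 3: prefer A, take lens from A; A=[nail,drum,tile] B=[oval,lathe,peg,hook,iron] C=[quill,rod,lens]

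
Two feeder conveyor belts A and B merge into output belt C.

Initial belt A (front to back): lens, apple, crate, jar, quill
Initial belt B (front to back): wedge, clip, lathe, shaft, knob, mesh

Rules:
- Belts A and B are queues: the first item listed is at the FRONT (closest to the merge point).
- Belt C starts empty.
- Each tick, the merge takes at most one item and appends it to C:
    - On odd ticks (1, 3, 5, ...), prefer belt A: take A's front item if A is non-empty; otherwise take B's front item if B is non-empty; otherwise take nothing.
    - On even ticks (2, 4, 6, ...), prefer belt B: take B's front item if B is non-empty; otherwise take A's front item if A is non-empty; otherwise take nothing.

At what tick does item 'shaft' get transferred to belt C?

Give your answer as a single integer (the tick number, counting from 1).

Answer: 8

Derivation:
Tick 1: prefer A, take lens from A; A=[apple,crate,jar,quill] B=[wedge,clip,lathe,shaft,knob,mesh] C=[lens]
Tick 2: prefer B, take wedge from B; A=[apple,crate,jar,quill] B=[clip,lathe,shaft,knob,mesh] C=[lens,wedge]
Tick 3: prefer A, take apple from A; A=[crate,jar,quill] B=[clip,lathe,shaft,knob,mesh] C=[lens,wedge,apple]
Tick 4: prefer B, take clip from B; A=[crate,jar,quill] B=[lathe,shaft,knob,mesh] C=[lens,wedge,apple,clip]
Tick 5: prefer A, take crate from A; A=[jar,quill] B=[lathe,shaft,knob,mesh] C=[lens,wedge,apple,clip,crate]
Tick 6: prefer B, take lathe from B; A=[jar,quill] B=[shaft,knob,mesh] C=[lens,wedge,apple,clip,crate,lathe]
Tick 7: prefer A, take jar from A; A=[quill] B=[shaft,knob,mesh] C=[lens,wedge,apple,clip,crate,lathe,jar]
Tick 8: prefer B, take shaft from B; A=[quill] B=[knob,mesh] C=[lens,wedge,apple,clip,crate,lathe,jar,shaft]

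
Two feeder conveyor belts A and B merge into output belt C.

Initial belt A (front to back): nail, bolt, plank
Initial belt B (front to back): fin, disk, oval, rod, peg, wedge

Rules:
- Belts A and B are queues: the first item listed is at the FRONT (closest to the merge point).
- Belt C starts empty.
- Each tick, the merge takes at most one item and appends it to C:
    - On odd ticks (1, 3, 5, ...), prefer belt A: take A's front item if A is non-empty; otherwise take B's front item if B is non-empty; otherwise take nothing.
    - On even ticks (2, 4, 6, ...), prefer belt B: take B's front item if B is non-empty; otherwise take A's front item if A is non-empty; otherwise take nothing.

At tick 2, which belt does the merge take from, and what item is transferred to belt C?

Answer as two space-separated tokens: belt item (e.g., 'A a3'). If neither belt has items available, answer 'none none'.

Tick 1: prefer A, take nail from A; A=[bolt,plank] B=[fin,disk,oval,rod,peg,wedge] C=[nail]
Tick 2: prefer B, take fin from B; A=[bolt,plank] B=[disk,oval,rod,peg,wedge] C=[nail,fin]

Answer: B fin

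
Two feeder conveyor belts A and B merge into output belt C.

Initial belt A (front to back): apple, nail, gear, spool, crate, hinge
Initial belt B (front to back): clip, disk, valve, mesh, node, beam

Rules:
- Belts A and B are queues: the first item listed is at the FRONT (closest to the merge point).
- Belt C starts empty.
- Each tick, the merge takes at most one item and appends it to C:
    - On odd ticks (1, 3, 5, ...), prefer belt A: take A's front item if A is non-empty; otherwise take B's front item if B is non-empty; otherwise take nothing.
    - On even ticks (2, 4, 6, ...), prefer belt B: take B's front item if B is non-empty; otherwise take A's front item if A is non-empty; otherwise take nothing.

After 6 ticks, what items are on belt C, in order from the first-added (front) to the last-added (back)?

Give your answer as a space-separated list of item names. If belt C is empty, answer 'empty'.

Answer: apple clip nail disk gear valve

Derivation:
Tick 1: prefer A, take apple from A; A=[nail,gear,spool,crate,hinge] B=[clip,disk,valve,mesh,node,beam] C=[apple]
Tick 2: prefer B, take clip from B; A=[nail,gear,spool,crate,hinge] B=[disk,valve,mesh,node,beam] C=[apple,clip]
Tick 3: prefer A, take nail from A; A=[gear,spool,crate,hinge] B=[disk,valve,mesh,node,beam] C=[apple,clip,nail]
Tick 4: prefer B, take disk from B; A=[gear,spool,crate,hinge] B=[valve,mesh,node,beam] C=[apple,clip,nail,disk]
Tick 5: prefer A, take gear from A; A=[spool,crate,hinge] B=[valve,mesh,node,beam] C=[apple,clip,nail,disk,gear]
Tick 6: prefer B, take valve from B; A=[spool,crate,hinge] B=[mesh,node,beam] C=[apple,clip,nail,disk,gear,valve]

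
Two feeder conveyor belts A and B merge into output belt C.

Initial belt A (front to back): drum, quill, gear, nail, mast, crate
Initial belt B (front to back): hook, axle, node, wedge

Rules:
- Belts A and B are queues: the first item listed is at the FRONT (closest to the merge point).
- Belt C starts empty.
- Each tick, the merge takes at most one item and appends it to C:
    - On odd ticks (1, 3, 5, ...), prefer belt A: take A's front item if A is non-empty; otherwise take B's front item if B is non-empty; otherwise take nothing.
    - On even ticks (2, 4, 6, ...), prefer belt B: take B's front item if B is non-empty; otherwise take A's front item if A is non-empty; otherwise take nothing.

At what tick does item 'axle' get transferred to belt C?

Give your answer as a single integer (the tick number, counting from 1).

Answer: 4

Derivation:
Tick 1: prefer A, take drum from A; A=[quill,gear,nail,mast,crate] B=[hook,axle,node,wedge] C=[drum]
Tick 2: prefer B, take hook from B; A=[quill,gear,nail,mast,crate] B=[axle,node,wedge] C=[drum,hook]
Tick 3: prefer A, take quill from A; A=[gear,nail,mast,crate] B=[axle,node,wedge] C=[drum,hook,quill]
Tick 4: prefer B, take axle from B; A=[gear,nail,mast,crate] B=[node,wedge] C=[drum,hook,quill,axle]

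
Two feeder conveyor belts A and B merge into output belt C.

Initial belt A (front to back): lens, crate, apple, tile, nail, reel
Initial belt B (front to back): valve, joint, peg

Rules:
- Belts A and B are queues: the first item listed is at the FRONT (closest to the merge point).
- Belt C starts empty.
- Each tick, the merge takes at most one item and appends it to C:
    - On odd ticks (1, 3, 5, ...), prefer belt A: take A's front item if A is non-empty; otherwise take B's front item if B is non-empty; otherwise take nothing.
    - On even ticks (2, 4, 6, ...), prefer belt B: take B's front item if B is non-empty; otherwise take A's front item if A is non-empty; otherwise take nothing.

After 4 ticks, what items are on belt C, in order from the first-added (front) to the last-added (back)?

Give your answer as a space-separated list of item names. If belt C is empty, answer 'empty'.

Answer: lens valve crate joint

Derivation:
Tick 1: prefer A, take lens from A; A=[crate,apple,tile,nail,reel] B=[valve,joint,peg] C=[lens]
Tick 2: prefer B, take valve from B; A=[crate,apple,tile,nail,reel] B=[joint,peg] C=[lens,valve]
Tick 3: prefer A, take crate from A; A=[apple,tile,nail,reel] B=[joint,peg] C=[lens,valve,crate]
Tick 4: prefer B, take joint from B; A=[apple,tile,nail,reel] B=[peg] C=[lens,valve,crate,joint]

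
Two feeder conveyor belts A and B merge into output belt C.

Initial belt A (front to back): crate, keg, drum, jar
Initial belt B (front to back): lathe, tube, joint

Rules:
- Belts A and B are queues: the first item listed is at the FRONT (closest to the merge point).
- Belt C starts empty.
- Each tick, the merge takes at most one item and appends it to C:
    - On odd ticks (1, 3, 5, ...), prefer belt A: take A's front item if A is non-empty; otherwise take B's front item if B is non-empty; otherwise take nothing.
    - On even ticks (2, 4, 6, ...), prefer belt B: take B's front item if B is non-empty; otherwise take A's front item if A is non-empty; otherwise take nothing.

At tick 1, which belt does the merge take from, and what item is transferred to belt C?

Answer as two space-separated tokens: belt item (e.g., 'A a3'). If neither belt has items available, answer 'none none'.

Tick 1: prefer A, take crate from A; A=[keg,drum,jar] B=[lathe,tube,joint] C=[crate]

Answer: A crate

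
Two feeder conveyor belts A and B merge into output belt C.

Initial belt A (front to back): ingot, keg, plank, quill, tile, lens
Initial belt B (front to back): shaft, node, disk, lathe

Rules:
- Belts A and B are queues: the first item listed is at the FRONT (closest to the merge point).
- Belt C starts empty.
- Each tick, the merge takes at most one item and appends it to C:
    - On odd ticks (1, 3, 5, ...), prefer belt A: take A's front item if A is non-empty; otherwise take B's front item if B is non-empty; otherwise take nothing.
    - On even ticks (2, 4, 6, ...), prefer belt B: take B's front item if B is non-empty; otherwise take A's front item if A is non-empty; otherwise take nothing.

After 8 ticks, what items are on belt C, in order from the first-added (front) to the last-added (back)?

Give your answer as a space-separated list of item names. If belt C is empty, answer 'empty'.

Answer: ingot shaft keg node plank disk quill lathe

Derivation:
Tick 1: prefer A, take ingot from A; A=[keg,plank,quill,tile,lens] B=[shaft,node,disk,lathe] C=[ingot]
Tick 2: prefer B, take shaft from B; A=[keg,plank,quill,tile,lens] B=[node,disk,lathe] C=[ingot,shaft]
Tick 3: prefer A, take keg from A; A=[plank,quill,tile,lens] B=[node,disk,lathe] C=[ingot,shaft,keg]
Tick 4: prefer B, take node from B; A=[plank,quill,tile,lens] B=[disk,lathe] C=[ingot,shaft,keg,node]
Tick 5: prefer A, take plank from A; A=[quill,tile,lens] B=[disk,lathe] C=[ingot,shaft,keg,node,plank]
Tick 6: prefer B, take disk from B; A=[quill,tile,lens] B=[lathe] C=[ingot,shaft,keg,node,plank,disk]
Tick 7: prefer A, take quill from A; A=[tile,lens] B=[lathe] C=[ingot,shaft,keg,node,plank,disk,quill]
Tick 8: prefer B, take lathe from B; A=[tile,lens] B=[-] C=[ingot,shaft,keg,node,plank,disk,quill,lathe]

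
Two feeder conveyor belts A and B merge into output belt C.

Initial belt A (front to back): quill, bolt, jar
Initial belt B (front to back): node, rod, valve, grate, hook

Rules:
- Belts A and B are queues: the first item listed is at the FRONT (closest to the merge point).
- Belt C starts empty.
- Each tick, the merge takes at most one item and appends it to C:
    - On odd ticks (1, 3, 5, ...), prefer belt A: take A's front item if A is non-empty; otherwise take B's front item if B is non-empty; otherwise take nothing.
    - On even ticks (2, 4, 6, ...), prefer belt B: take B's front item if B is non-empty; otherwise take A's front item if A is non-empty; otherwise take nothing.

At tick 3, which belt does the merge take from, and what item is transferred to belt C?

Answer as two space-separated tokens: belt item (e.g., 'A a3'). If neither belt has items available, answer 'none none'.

Tick 1: prefer A, take quill from A; A=[bolt,jar] B=[node,rod,valve,grate,hook] C=[quill]
Tick 2: prefer B, take node from B; A=[bolt,jar] B=[rod,valve,grate,hook] C=[quill,node]
Tick 3: prefer A, take bolt from A; A=[jar] B=[rod,valve,grate,hook] C=[quill,node,bolt]

Answer: A bolt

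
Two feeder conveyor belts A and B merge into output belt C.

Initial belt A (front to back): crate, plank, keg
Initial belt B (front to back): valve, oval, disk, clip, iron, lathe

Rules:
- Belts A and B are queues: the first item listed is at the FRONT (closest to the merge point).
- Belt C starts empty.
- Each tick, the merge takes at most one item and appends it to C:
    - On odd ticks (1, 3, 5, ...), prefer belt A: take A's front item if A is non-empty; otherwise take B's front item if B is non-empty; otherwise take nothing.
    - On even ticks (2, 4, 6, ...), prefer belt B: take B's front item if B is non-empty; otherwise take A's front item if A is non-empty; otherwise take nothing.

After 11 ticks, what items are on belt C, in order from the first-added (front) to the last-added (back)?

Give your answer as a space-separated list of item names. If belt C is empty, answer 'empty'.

Tick 1: prefer A, take crate from A; A=[plank,keg] B=[valve,oval,disk,clip,iron,lathe] C=[crate]
Tick 2: prefer B, take valve from B; A=[plank,keg] B=[oval,disk,clip,iron,lathe] C=[crate,valve]
Tick 3: prefer A, take plank from A; A=[keg] B=[oval,disk,clip,iron,lathe] C=[crate,valve,plank]
Tick 4: prefer B, take oval from B; A=[keg] B=[disk,clip,iron,lathe] C=[crate,valve,plank,oval]
Tick 5: prefer A, take keg from A; A=[-] B=[disk,clip,iron,lathe] C=[crate,valve,plank,oval,keg]
Tick 6: prefer B, take disk from B; A=[-] B=[clip,iron,lathe] C=[crate,valve,plank,oval,keg,disk]
Tick 7: prefer A, take clip from B; A=[-] B=[iron,lathe] C=[crate,valve,plank,oval,keg,disk,clip]
Tick 8: prefer B, take iron from B; A=[-] B=[lathe] C=[crate,valve,plank,oval,keg,disk,clip,iron]
Tick 9: prefer A, take lathe from B; A=[-] B=[-] C=[crate,valve,plank,oval,keg,disk,clip,iron,lathe]
Tick 10: prefer B, both empty, nothing taken; A=[-] B=[-] C=[crate,valve,plank,oval,keg,disk,clip,iron,lathe]
Tick 11: prefer A, both empty, nothing taken; A=[-] B=[-] C=[crate,valve,plank,oval,keg,disk,clip,iron,lathe]

Answer: crate valve plank oval keg disk clip iron lathe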